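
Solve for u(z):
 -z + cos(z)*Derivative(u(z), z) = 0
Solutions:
 u(z) = C1 + Integral(z/cos(z), z)


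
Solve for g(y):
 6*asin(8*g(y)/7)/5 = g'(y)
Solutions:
 Integral(1/asin(8*_y/7), (_y, g(y))) = C1 + 6*y/5


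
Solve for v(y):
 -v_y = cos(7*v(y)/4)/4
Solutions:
 y/4 - 2*log(sin(7*v(y)/4) - 1)/7 + 2*log(sin(7*v(y)/4) + 1)/7 = C1


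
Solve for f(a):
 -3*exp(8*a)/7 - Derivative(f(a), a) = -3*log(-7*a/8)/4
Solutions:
 f(a) = C1 + 3*a*log(-a)/4 + 3*a*(-3*log(2) - 1 + log(7))/4 - 3*exp(8*a)/56


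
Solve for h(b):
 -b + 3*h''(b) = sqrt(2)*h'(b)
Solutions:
 h(b) = C1 + C2*exp(sqrt(2)*b/3) - sqrt(2)*b^2/4 - 3*b/2


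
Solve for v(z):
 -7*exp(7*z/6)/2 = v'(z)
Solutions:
 v(z) = C1 - 3*exp(7*z/6)


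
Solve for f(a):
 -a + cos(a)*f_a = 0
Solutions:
 f(a) = C1 + Integral(a/cos(a), a)


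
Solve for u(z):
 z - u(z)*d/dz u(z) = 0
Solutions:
 u(z) = -sqrt(C1 + z^2)
 u(z) = sqrt(C1 + z^2)


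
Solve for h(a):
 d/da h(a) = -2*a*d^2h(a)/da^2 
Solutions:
 h(a) = C1 + C2*sqrt(a)


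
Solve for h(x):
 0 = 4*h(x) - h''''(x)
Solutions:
 h(x) = C1*exp(-sqrt(2)*x) + C2*exp(sqrt(2)*x) + C3*sin(sqrt(2)*x) + C4*cos(sqrt(2)*x)


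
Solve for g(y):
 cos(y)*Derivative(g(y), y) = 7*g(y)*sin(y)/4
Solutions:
 g(y) = C1/cos(y)^(7/4)


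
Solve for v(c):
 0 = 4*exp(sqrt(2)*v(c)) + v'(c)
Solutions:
 v(c) = sqrt(2)*(2*log(1/(C1 + 4*c)) - log(2))/4


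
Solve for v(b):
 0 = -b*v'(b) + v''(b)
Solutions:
 v(b) = C1 + C2*erfi(sqrt(2)*b/2)


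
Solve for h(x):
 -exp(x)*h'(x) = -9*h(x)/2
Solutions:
 h(x) = C1*exp(-9*exp(-x)/2)


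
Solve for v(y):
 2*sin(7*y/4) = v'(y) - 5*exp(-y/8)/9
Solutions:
 v(y) = C1 - 8*cos(7*y/4)/7 - 40*exp(-y/8)/9


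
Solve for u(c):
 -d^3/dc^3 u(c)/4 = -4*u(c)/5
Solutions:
 u(c) = C3*exp(2*2^(1/3)*5^(2/3)*c/5) + (C1*sin(2^(1/3)*sqrt(3)*5^(2/3)*c/5) + C2*cos(2^(1/3)*sqrt(3)*5^(2/3)*c/5))*exp(-2^(1/3)*5^(2/3)*c/5)


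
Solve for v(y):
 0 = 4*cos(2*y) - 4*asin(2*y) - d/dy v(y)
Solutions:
 v(y) = C1 - 4*y*asin(2*y) - 2*sqrt(1 - 4*y^2) + 2*sin(2*y)


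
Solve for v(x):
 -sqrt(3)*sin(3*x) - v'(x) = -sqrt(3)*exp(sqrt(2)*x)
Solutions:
 v(x) = C1 + sqrt(6)*exp(sqrt(2)*x)/2 + sqrt(3)*cos(3*x)/3


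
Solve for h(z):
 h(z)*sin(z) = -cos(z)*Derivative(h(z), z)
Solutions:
 h(z) = C1*cos(z)


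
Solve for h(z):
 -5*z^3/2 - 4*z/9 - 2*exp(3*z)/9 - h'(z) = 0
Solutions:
 h(z) = C1 - 5*z^4/8 - 2*z^2/9 - 2*exp(3*z)/27


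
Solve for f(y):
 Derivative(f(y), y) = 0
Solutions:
 f(y) = C1


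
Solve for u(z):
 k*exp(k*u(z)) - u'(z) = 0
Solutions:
 u(z) = Piecewise((log(-1/(C1*k + k^2*z))/k, Ne(k, 0)), (nan, True))
 u(z) = Piecewise((C1 + k*z, Eq(k, 0)), (nan, True))


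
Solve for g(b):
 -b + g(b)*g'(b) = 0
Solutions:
 g(b) = -sqrt(C1 + b^2)
 g(b) = sqrt(C1 + b^2)


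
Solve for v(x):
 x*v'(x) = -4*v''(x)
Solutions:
 v(x) = C1 + C2*erf(sqrt(2)*x/4)


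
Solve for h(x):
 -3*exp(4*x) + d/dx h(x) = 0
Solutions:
 h(x) = C1 + 3*exp(4*x)/4


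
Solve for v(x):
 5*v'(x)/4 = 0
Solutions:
 v(x) = C1


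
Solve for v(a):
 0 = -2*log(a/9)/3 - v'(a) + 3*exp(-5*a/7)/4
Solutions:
 v(a) = C1 - 2*a*log(a)/3 + 2*a*(1 + 2*log(3))/3 - 21*exp(-5*a/7)/20


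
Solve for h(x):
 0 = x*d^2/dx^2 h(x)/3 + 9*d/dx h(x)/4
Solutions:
 h(x) = C1 + C2/x^(23/4)


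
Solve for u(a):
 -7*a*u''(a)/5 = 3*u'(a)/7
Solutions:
 u(a) = C1 + C2*a^(34/49)


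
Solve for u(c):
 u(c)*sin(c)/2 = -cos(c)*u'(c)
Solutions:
 u(c) = C1*sqrt(cos(c))


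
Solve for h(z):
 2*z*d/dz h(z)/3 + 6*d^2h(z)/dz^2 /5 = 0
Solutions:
 h(z) = C1 + C2*erf(sqrt(10)*z/6)


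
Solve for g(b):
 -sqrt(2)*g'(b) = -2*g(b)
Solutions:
 g(b) = C1*exp(sqrt(2)*b)


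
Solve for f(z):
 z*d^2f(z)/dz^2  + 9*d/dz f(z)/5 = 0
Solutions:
 f(z) = C1 + C2/z^(4/5)


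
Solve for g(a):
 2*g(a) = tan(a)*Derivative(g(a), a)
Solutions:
 g(a) = C1*sin(a)^2


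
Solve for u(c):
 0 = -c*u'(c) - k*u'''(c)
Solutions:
 u(c) = C1 + Integral(C2*airyai(c*(-1/k)^(1/3)) + C3*airybi(c*(-1/k)^(1/3)), c)


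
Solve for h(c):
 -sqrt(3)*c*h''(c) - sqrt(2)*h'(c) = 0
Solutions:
 h(c) = C1 + C2*c^(1 - sqrt(6)/3)


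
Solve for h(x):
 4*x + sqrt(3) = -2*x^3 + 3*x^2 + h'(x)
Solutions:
 h(x) = C1 + x^4/2 - x^3 + 2*x^2 + sqrt(3)*x


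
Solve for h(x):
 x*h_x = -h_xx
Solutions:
 h(x) = C1 + C2*erf(sqrt(2)*x/2)


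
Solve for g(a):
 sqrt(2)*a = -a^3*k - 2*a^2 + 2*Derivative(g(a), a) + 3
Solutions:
 g(a) = C1 + a^4*k/8 + a^3/3 + sqrt(2)*a^2/4 - 3*a/2


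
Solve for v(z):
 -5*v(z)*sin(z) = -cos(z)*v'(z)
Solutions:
 v(z) = C1/cos(z)^5


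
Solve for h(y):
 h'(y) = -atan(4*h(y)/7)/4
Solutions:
 Integral(1/atan(4*_y/7), (_y, h(y))) = C1 - y/4


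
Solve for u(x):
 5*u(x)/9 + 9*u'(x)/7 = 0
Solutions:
 u(x) = C1*exp(-35*x/81)


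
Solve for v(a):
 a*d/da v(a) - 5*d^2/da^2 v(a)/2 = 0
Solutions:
 v(a) = C1 + C2*erfi(sqrt(5)*a/5)


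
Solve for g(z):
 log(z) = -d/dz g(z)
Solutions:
 g(z) = C1 - z*log(z) + z


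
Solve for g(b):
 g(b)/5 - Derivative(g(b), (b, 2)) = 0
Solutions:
 g(b) = C1*exp(-sqrt(5)*b/5) + C2*exp(sqrt(5)*b/5)


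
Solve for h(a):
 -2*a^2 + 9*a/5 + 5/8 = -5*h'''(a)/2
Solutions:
 h(a) = C1 + C2*a + C3*a^2 + a^5/75 - 3*a^4/100 - a^3/24


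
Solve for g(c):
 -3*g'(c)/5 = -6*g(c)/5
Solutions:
 g(c) = C1*exp(2*c)


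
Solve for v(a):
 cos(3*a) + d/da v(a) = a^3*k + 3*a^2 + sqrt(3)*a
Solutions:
 v(a) = C1 + a^4*k/4 + a^3 + sqrt(3)*a^2/2 - sin(3*a)/3


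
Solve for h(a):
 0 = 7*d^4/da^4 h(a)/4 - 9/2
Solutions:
 h(a) = C1 + C2*a + C3*a^2 + C4*a^3 + 3*a^4/28


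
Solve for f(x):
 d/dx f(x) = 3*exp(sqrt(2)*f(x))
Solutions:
 f(x) = sqrt(2)*(2*log(-1/(C1 + 3*x)) - log(2))/4


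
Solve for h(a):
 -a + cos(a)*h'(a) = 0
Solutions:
 h(a) = C1 + Integral(a/cos(a), a)


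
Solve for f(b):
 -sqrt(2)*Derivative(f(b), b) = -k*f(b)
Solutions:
 f(b) = C1*exp(sqrt(2)*b*k/2)


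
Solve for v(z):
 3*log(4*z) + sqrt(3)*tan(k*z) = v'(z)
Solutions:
 v(z) = C1 + 3*z*log(z) - 3*z + 6*z*log(2) + sqrt(3)*Piecewise((-log(cos(k*z))/k, Ne(k, 0)), (0, True))


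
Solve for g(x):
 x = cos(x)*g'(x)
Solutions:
 g(x) = C1 + Integral(x/cos(x), x)


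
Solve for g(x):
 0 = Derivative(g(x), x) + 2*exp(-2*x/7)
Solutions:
 g(x) = C1 + 7*exp(-2*x/7)


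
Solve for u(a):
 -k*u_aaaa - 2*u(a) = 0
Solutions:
 u(a) = C1*exp(-2^(1/4)*a*(-1/k)^(1/4)) + C2*exp(2^(1/4)*a*(-1/k)^(1/4)) + C3*exp(-2^(1/4)*I*a*(-1/k)^(1/4)) + C4*exp(2^(1/4)*I*a*(-1/k)^(1/4))


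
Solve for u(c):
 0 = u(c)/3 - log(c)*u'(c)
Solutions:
 u(c) = C1*exp(li(c)/3)


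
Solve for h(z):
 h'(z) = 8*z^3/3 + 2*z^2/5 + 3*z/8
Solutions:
 h(z) = C1 + 2*z^4/3 + 2*z^3/15 + 3*z^2/16


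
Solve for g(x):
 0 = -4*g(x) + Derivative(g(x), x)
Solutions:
 g(x) = C1*exp(4*x)


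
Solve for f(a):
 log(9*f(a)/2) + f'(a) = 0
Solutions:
 -Integral(1/(-log(_y) - 2*log(3) + log(2)), (_y, f(a))) = C1 - a


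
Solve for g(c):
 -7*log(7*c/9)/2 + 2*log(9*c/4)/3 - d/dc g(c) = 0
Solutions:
 g(c) = C1 - 17*c*log(c)/6 - 7*c*log(7)/2 - 4*c*log(2)/3 + 17*c/6 + 25*c*log(3)/3


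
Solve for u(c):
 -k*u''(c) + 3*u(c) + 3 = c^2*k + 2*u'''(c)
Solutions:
 u(c) = C1*exp(-c*(k^2/(k^3 + sqrt(-k^6 + (k^3 - 162)^2) - 162)^(1/3) + k + (k^3 + sqrt(-k^6 + (k^3 - 162)^2) - 162)^(1/3))/6) + C2*exp(c*(-4*k^2/((-1 + sqrt(3)*I)*(k^3 + sqrt(-k^6 + (k^3 - 162)^2) - 162)^(1/3)) - 2*k + (k^3 + sqrt(-k^6 + (k^3 - 162)^2) - 162)^(1/3) - sqrt(3)*I*(k^3 + sqrt(-k^6 + (k^3 - 162)^2) - 162)^(1/3))/12) + C3*exp(c*(4*k^2/((1 + sqrt(3)*I)*(k^3 + sqrt(-k^6 + (k^3 - 162)^2) - 162)^(1/3)) - 2*k + (k^3 + sqrt(-k^6 + (k^3 - 162)^2) - 162)^(1/3) + sqrt(3)*I*(k^3 + sqrt(-k^6 + (k^3 - 162)^2) - 162)^(1/3))/12) + c^2*k/3 + 2*k^2/9 - 1


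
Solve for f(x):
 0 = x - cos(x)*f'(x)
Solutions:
 f(x) = C1 + Integral(x/cos(x), x)


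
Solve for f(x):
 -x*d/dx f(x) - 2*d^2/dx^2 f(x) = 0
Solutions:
 f(x) = C1 + C2*erf(x/2)


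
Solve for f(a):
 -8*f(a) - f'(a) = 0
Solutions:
 f(a) = C1*exp(-8*a)


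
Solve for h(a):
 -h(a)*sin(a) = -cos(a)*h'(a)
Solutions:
 h(a) = C1/cos(a)


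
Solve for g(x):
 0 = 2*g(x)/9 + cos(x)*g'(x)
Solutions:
 g(x) = C1*(sin(x) - 1)^(1/9)/(sin(x) + 1)^(1/9)


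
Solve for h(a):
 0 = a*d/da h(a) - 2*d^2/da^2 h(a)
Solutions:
 h(a) = C1 + C2*erfi(a/2)


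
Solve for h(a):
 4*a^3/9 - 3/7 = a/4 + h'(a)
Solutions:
 h(a) = C1 + a^4/9 - a^2/8 - 3*a/7


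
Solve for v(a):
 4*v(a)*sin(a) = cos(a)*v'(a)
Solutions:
 v(a) = C1/cos(a)^4


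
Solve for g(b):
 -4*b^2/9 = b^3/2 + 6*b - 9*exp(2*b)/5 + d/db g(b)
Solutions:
 g(b) = C1 - b^4/8 - 4*b^3/27 - 3*b^2 + 9*exp(2*b)/10


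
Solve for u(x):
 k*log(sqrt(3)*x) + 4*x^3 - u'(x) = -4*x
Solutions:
 u(x) = C1 + k*x*log(x) - k*x + k*x*log(3)/2 + x^4 + 2*x^2


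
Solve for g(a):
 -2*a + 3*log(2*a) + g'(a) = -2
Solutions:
 g(a) = C1 + a^2 - 3*a*log(a) - a*log(8) + a


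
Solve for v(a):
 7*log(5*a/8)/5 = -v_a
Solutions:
 v(a) = C1 - 7*a*log(a)/5 - 7*a*log(5)/5 + 7*a/5 + 21*a*log(2)/5


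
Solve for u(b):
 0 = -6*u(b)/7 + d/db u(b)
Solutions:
 u(b) = C1*exp(6*b/7)


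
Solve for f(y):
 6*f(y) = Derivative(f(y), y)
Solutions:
 f(y) = C1*exp(6*y)


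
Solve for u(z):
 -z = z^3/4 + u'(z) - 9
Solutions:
 u(z) = C1 - z^4/16 - z^2/2 + 9*z


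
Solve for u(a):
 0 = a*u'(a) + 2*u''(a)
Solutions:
 u(a) = C1 + C2*erf(a/2)


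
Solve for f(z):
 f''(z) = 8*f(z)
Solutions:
 f(z) = C1*exp(-2*sqrt(2)*z) + C2*exp(2*sqrt(2)*z)


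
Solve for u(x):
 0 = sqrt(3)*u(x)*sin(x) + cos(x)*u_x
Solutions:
 u(x) = C1*cos(x)^(sqrt(3))


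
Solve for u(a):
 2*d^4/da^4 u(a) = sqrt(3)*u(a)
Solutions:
 u(a) = C1*exp(-2^(3/4)*3^(1/8)*a/2) + C2*exp(2^(3/4)*3^(1/8)*a/2) + C3*sin(2^(3/4)*3^(1/8)*a/2) + C4*cos(2^(3/4)*3^(1/8)*a/2)


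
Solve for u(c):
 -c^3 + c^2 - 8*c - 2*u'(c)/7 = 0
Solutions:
 u(c) = C1 - 7*c^4/8 + 7*c^3/6 - 14*c^2


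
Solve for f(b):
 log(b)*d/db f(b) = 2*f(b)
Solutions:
 f(b) = C1*exp(2*li(b))


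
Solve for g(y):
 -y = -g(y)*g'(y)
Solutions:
 g(y) = -sqrt(C1 + y^2)
 g(y) = sqrt(C1 + y^2)


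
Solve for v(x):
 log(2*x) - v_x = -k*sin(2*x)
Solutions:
 v(x) = C1 - k*cos(2*x)/2 + x*log(x) - x + x*log(2)


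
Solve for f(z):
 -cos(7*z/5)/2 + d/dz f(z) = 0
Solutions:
 f(z) = C1 + 5*sin(7*z/5)/14


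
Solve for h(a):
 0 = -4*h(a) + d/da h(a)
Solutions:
 h(a) = C1*exp(4*a)


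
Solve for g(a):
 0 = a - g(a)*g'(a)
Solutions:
 g(a) = -sqrt(C1 + a^2)
 g(a) = sqrt(C1 + a^2)


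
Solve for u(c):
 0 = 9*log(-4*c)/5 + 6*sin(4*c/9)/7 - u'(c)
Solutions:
 u(c) = C1 + 9*c*log(-c)/5 - 9*c/5 + 18*c*log(2)/5 - 27*cos(4*c/9)/14


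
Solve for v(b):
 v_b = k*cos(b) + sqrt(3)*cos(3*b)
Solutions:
 v(b) = C1 + k*sin(b) + sqrt(3)*sin(3*b)/3


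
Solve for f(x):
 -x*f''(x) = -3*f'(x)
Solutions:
 f(x) = C1 + C2*x^4


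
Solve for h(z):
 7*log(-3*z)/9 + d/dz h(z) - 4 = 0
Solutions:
 h(z) = C1 - 7*z*log(-z)/9 + z*(43 - 7*log(3))/9


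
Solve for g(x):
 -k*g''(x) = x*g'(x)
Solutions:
 g(x) = C1 + C2*sqrt(k)*erf(sqrt(2)*x*sqrt(1/k)/2)


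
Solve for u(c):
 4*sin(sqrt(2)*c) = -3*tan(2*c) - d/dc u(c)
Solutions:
 u(c) = C1 + 3*log(cos(2*c))/2 + 2*sqrt(2)*cos(sqrt(2)*c)


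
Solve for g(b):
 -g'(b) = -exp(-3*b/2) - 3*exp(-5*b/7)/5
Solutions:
 g(b) = C1 - 2*exp(-3*b/2)/3 - 21*exp(-5*b/7)/25


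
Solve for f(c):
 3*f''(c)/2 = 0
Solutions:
 f(c) = C1 + C2*c


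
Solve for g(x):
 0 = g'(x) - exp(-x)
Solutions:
 g(x) = C1 - exp(-x)


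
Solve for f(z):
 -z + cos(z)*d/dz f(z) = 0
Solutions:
 f(z) = C1 + Integral(z/cos(z), z)


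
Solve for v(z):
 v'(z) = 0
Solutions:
 v(z) = C1


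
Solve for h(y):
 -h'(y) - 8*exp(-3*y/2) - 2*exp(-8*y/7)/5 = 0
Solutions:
 h(y) = C1 + 16*exp(-3*y/2)/3 + 7*exp(-8*y/7)/20


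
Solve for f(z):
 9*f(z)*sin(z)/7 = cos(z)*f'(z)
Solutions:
 f(z) = C1/cos(z)^(9/7)


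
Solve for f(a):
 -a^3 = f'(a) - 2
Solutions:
 f(a) = C1 - a^4/4 + 2*a


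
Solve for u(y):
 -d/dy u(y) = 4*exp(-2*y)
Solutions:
 u(y) = C1 + 2*exp(-2*y)


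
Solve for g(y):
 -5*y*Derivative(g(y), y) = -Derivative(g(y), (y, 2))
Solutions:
 g(y) = C1 + C2*erfi(sqrt(10)*y/2)


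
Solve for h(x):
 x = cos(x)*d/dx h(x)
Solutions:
 h(x) = C1 + Integral(x/cos(x), x)


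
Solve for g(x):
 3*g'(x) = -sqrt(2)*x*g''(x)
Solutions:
 g(x) = C1 + C2*x^(1 - 3*sqrt(2)/2)


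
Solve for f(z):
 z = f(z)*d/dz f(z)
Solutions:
 f(z) = -sqrt(C1 + z^2)
 f(z) = sqrt(C1 + z^2)


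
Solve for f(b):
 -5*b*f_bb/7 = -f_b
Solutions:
 f(b) = C1 + C2*b^(12/5)


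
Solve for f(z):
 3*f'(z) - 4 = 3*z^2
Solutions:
 f(z) = C1 + z^3/3 + 4*z/3


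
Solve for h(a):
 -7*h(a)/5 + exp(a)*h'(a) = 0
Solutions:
 h(a) = C1*exp(-7*exp(-a)/5)


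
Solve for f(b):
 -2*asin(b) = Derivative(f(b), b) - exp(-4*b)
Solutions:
 f(b) = C1 - 2*b*asin(b) - 2*sqrt(1 - b^2) - exp(-4*b)/4


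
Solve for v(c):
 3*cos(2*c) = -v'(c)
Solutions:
 v(c) = C1 - 3*sin(2*c)/2


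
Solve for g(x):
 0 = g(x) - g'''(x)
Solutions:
 g(x) = C3*exp(x) + (C1*sin(sqrt(3)*x/2) + C2*cos(sqrt(3)*x/2))*exp(-x/2)


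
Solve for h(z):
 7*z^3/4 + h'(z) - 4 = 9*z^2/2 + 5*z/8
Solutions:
 h(z) = C1 - 7*z^4/16 + 3*z^3/2 + 5*z^2/16 + 4*z


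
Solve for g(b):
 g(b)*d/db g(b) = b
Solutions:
 g(b) = -sqrt(C1 + b^2)
 g(b) = sqrt(C1 + b^2)


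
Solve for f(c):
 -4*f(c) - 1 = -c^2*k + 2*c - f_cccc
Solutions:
 f(c) = C1*exp(-sqrt(2)*c) + C2*exp(sqrt(2)*c) + C3*sin(sqrt(2)*c) + C4*cos(sqrt(2)*c) + c^2*k/4 - c/2 - 1/4


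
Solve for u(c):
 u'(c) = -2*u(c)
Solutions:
 u(c) = C1*exp(-2*c)


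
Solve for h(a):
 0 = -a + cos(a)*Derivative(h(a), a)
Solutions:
 h(a) = C1 + Integral(a/cos(a), a)


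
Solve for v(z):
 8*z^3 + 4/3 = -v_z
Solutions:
 v(z) = C1 - 2*z^4 - 4*z/3


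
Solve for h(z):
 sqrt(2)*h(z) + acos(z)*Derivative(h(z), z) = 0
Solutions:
 h(z) = C1*exp(-sqrt(2)*Integral(1/acos(z), z))


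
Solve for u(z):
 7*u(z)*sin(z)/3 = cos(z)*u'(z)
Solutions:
 u(z) = C1/cos(z)^(7/3)


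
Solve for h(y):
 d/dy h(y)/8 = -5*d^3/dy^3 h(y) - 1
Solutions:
 h(y) = C1 + C2*sin(sqrt(10)*y/20) + C3*cos(sqrt(10)*y/20) - 8*y


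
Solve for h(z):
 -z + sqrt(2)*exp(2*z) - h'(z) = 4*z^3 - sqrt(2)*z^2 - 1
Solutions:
 h(z) = C1 - z^4 + sqrt(2)*z^3/3 - z^2/2 + z + sqrt(2)*exp(2*z)/2


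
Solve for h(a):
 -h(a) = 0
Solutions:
 h(a) = 0


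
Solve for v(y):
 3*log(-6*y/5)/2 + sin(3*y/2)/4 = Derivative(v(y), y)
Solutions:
 v(y) = C1 + 3*y*log(-y)/2 - 2*y*log(5) - 3*y/2 + y*log(30)/2 + y*log(6) - cos(3*y/2)/6


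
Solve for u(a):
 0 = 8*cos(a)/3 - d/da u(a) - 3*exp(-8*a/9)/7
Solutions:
 u(a) = C1 + 8*sin(a)/3 + 27*exp(-8*a/9)/56


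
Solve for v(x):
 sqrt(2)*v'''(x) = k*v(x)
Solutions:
 v(x) = C1*exp(2^(5/6)*k^(1/3)*x/2) + C2*exp(2^(5/6)*k^(1/3)*x*(-1 + sqrt(3)*I)/4) + C3*exp(-2^(5/6)*k^(1/3)*x*(1 + sqrt(3)*I)/4)


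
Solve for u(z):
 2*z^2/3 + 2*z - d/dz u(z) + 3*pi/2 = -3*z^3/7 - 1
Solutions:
 u(z) = C1 + 3*z^4/28 + 2*z^3/9 + z^2 + z + 3*pi*z/2


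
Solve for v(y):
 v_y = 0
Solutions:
 v(y) = C1


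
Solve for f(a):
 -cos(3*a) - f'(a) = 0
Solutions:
 f(a) = C1 - sin(3*a)/3


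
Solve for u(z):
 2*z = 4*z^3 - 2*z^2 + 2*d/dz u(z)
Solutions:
 u(z) = C1 - z^4/2 + z^3/3 + z^2/2


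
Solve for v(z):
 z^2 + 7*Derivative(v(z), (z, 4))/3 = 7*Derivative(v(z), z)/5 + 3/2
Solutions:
 v(z) = C1 + C4*exp(3^(1/3)*5^(2/3)*z/5) + 5*z^3/21 - 15*z/14 + (C2*sin(3^(5/6)*5^(2/3)*z/10) + C3*cos(3^(5/6)*5^(2/3)*z/10))*exp(-3^(1/3)*5^(2/3)*z/10)


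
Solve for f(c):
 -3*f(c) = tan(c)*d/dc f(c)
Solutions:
 f(c) = C1/sin(c)^3


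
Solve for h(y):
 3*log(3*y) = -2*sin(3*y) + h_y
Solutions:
 h(y) = C1 + 3*y*log(y) - 3*y + 3*y*log(3) - 2*cos(3*y)/3


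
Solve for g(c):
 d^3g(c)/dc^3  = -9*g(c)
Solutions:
 g(c) = C3*exp(-3^(2/3)*c) + (C1*sin(3*3^(1/6)*c/2) + C2*cos(3*3^(1/6)*c/2))*exp(3^(2/3)*c/2)


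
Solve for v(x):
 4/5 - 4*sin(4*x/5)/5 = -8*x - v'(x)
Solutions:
 v(x) = C1 - 4*x^2 - 4*x/5 - cos(4*x/5)


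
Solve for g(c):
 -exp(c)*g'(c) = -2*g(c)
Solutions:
 g(c) = C1*exp(-2*exp(-c))


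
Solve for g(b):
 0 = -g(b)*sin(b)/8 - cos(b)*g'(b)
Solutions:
 g(b) = C1*cos(b)^(1/8)


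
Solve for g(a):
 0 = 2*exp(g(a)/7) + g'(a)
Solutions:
 g(a) = 7*log(1/(C1 + 2*a)) + 7*log(7)


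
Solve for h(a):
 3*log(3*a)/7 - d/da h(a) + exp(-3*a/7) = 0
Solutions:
 h(a) = C1 + 3*a*log(a)/7 + 3*a*(-1 + log(3))/7 - 7*exp(-3*a/7)/3


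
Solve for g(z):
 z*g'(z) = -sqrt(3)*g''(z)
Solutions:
 g(z) = C1 + C2*erf(sqrt(2)*3^(3/4)*z/6)


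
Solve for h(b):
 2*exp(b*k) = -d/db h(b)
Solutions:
 h(b) = C1 - 2*exp(b*k)/k


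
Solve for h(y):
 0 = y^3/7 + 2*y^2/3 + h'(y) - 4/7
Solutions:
 h(y) = C1 - y^4/28 - 2*y^3/9 + 4*y/7


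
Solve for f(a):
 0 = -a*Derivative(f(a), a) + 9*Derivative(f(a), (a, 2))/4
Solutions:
 f(a) = C1 + C2*erfi(sqrt(2)*a/3)


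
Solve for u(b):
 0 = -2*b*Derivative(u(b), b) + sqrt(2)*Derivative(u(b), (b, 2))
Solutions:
 u(b) = C1 + C2*erfi(2^(3/4)*b/2)


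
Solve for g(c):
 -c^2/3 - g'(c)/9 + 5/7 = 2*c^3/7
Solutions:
 g(c) = C1 - 9*c^4/14 - c^3 + 45*c/7


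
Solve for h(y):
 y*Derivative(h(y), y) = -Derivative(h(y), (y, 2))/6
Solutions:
 h(y) = C1 + C2*erf(sqrt(3)*y)


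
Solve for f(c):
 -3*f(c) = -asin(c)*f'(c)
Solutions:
 f(c) = C1*exp(3*Integral(1/asin(c), c))


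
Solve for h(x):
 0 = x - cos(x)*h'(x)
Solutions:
 h(x) = C1 + Integral(x/cos(x), x)


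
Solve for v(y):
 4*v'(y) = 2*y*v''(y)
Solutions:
 v(y) = C1 + C2*y^3


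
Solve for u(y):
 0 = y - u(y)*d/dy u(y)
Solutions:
 u(y) = -sqrt(C1 + y^2)
 u(y) = sqrt(C1 + y^2)


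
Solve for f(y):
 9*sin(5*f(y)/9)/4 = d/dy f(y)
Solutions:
 -9*y/4 + 9*log(cos(5*f(y)/9) - 1)/10 - 9*log(cos(5*f(y)/9) + 1)/10 = C1


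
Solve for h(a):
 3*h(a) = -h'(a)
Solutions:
 h(a) = C1*exp(-3*a)


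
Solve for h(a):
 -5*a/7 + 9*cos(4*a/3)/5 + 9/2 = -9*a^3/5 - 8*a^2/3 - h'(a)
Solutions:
 h(a) = C1 - 9*a^4/20 - 8*a^3/9 + 5*a^2/14 - 9*a/2 - 27*sin(4*a/3)/20


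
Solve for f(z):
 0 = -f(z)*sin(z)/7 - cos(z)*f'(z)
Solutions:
 f(z) = C1*cos(z)^(1/7)


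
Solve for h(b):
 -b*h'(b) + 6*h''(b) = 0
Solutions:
 h(b) = C1 + C2*erfi(sqrt(3)*b/6)


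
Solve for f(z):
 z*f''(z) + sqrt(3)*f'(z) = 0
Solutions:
 f(z) = C1 + C2*z^(1 - sqrt(3))


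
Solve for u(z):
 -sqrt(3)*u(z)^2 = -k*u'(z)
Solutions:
 u(z) = -k/(C1*k + sqrt(3)*z)


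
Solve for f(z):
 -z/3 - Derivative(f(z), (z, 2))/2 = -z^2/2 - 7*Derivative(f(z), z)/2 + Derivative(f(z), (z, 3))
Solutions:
 f(z) = C1 + C2*exp(z*(-1 + sqrt(57))/4) + C3*exp(-z*(1 + sqrt(57))/4) - z^3/21 + 4*z^2/147 - 76*z/1029


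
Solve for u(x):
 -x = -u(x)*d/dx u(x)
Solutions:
 u(x) = -sqrt(C1 + x^2)
 u(x) = sqrt(C1 + x^2)


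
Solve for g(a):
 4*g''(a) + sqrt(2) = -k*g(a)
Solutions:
 g(a) = C1*exp(-a*sqrt(-k)/2) + C2*exp(a*sqrt(-k)/2) - sqrt(2)/k


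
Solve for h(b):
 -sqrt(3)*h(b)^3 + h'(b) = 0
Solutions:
 h(b) = -sqrt(2)*sqrt(-1/(C1 + sqrt(3)*b))/2
 h(b) = sqrt(2)*sqrt(-1/(C1 + sqrt(3)*b))/2


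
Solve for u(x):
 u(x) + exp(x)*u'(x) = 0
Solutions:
 u(x) = C1*exp(exp(-x))


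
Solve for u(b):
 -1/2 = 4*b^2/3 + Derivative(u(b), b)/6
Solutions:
 u(b) = C1 - 8*b^3/3 - 3*b


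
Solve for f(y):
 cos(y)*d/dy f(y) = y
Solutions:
 f(y) = C1 + Integral(y/cos(y), y)


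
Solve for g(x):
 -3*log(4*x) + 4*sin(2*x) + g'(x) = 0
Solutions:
 g(x) = C1 + 3*x*log(x) - 3*x + 6*x*log(2) + 2*cos(2*x)


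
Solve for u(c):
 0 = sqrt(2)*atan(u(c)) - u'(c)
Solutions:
 Integral(1/atan(_y), (_y, u(c))) = C1 + sqrt(2)*c


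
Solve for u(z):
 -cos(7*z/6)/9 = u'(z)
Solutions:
 u(z) = C1 - 2*sin(7*z/6)/21


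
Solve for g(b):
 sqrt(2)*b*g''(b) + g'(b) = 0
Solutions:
 g(b) = C1 + C2*b^(1 - sqrt(2)/2)


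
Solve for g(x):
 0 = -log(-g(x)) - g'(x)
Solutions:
 -li(-g(x)) = C1 - x


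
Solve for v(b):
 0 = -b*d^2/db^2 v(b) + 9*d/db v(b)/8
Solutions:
 v(b) = C1 + C2*b^(17/8)


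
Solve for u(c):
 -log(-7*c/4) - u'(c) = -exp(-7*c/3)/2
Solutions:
 u(c) = C1 - c*log(-c) + c*(-log(7) + 1 + 2*log(2)) - 3*exp(-7*c/3)/14


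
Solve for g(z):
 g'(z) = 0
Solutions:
 g(z) = C1


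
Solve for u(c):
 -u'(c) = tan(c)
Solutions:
 u(c) = C1 + log(cos(c))


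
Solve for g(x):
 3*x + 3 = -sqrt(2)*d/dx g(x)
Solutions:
 g(x) = C1 - 3*sqrt(2)*x^2/4 - 3*sqrt(2)*x/2


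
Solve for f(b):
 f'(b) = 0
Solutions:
 f(b) = C1


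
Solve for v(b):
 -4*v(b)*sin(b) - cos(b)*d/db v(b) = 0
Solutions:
 v(b) = C1*cos(b)^4


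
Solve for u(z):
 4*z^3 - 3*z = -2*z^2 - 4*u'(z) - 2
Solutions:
 u(z) = C1 - z^4/4 - z^3/6 + 3*z^2/8 - z/2


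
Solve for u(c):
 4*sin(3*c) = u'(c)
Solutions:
 u(c) = C1 - 4*cos(3*c)/3


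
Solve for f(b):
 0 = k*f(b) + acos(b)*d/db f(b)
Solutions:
 f(b) = C1*exp(-k*Integral(1/acos(b), b))


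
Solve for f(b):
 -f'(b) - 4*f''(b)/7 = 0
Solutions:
 f(b) = C1 + C2*exp(-7*b/4)


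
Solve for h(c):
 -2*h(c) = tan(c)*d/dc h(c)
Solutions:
 h(c) = C1/sin(c)^2


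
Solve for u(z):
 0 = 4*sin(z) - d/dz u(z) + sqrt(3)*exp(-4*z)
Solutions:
 u(z) = C1 - 4*cos(z) - sqrt(3)*exp(-4*z)/4


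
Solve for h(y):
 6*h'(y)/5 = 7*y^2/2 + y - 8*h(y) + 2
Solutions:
 h(y) = C1*exp(-20*y/3) + 7*y^2/16 - y/160 + 803/3200


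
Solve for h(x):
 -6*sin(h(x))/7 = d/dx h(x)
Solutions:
 6*x/7 + log(cos(h(x)) - 1)/2 - log(cos(h(x)) + 1)/2 = C1


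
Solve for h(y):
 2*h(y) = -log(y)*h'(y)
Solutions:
 h(y) = C1*exp(-2*li(y))


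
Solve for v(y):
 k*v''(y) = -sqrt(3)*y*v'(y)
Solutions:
 v(y) = C1 + C2*sqrt(k)*erf(sqrt(2)*3^(1/4)*y*sqrt(1/k)/2)


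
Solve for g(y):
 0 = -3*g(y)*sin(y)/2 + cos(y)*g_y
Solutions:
 g(y) = C1/cos(y)^(3/2)


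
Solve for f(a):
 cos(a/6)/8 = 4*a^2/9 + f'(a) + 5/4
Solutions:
 f(a) = C1 - 4*a^3/27 - 5*a/4 + 3*sin(a/6)/4


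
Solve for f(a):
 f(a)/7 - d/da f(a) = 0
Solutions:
 f(a) = C1*exp(a/7)


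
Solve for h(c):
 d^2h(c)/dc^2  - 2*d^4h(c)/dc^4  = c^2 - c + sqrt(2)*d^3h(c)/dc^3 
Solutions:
 h(c) = C1 + C2*c + C3*exp(c*(-sqrt(2) + sqrt(10))/4) + C4*exp(-c*(sqrt(2) + sqrt(10))/4) + c^4/12 + c^3*(-1 + 2*sqrt(2))/6 + c^2*(4 - sqrt(2)/2)


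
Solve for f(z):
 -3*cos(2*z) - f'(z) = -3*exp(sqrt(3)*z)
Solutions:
 f(z) = C1 + sqrt(3)*exp(sqrt(3)*z) - 3*sin(2*z)/2


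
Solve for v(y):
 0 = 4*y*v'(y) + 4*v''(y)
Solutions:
 v(y) = C1 + C2*erf(sqrt(2)*y/2)


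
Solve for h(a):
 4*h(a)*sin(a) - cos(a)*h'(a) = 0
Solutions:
 h(a) = C1/cos(a)^4


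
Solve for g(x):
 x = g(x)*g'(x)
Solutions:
 g(x) = -sqrt(C1 + x^2)
 g(x) = sqrt(C1 + x^2)


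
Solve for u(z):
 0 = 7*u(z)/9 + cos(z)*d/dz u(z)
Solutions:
 u(z) = C1*(sin(z) - 1)^(7/18)/(sin(z) + 1)^(7/18)


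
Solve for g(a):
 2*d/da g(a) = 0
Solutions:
 g(a) = C1


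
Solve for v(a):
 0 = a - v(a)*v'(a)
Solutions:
 v(a) = -sqrt(C1 + a^2)
 v(a) = sqrt(C1 + a^2)


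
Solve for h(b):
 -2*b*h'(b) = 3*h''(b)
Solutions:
 h(b) = C1 + C2*erf(sqrt(3)*b/3)


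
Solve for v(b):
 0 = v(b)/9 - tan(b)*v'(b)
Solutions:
 v(b) = C1*sin(b)^(1/9)


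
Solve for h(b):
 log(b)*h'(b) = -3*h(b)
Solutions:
 h(b) = C1*exp(-3*li(b))


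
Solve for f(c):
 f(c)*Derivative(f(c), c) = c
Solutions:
 f(c) = -sqrt(C1 + c^2)
 f(c) = sqrt(C1 + c^2)


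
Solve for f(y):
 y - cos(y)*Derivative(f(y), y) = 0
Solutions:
 f(y) = C1 + Integral(y/cos(y), y)


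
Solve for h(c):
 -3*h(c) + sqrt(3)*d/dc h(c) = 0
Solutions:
 h(c) = C1*exp(sqrt(3)*c)


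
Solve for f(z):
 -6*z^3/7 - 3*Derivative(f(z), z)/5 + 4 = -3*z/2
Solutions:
 f(z) = C1 - 5*z^4/14 + 5*z^2/4 + 20*z/3


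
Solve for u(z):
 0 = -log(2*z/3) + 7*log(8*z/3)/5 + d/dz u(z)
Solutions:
 u(z) = C1 - 2*z*log(z)/5 - 16*z*log(2)/5 + 2*z/5 + 2*z*log(3)/5


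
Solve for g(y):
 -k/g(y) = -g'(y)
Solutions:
 g(y) = -sqrt(C1 + 2*k*y)
 g(y) = sqrt(C1 + 2*k*y)


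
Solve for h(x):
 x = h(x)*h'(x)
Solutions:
 h(x) = -sqrt(C1 + x^2)
 h(x) = sqrt(C1 + x^2)


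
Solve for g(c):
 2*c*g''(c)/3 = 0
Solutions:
 g(c) = C1 + C2*c


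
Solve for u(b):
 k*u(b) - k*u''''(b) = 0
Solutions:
 u(b) = C1*exp(-b) + C2*exp(b) + C3*sin(b) + C4*cos(b)


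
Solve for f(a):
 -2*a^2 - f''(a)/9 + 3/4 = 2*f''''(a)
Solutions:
 f(a) = C1 + C2*a + C3*sin(sqrt(2)*a/6) + C4*cos(sqrt(2)*a/6) - 3*a^4/2 + 2619*a^2/8


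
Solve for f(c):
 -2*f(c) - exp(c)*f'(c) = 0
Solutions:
 f(c) = C1*exp(2*exp(-c))


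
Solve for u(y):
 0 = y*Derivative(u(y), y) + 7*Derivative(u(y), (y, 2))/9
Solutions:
 u(y) = C1 + C2*erf(3*sqrt(14)*y/14)


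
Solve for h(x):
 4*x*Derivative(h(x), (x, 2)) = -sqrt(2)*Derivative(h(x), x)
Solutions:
 h(x) = C1 + C2*x^(1 - sqrt(2)/4)


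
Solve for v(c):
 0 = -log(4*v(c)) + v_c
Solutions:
 -Integral(1/(log(_y) + 2*log(2)), (_y, v(c))) = C1 - c


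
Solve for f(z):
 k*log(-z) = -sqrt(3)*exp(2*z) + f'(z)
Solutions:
 f(z) = C1 + k*z*log(-z) - k*z + sqrt(3)*exp(2*z)/2


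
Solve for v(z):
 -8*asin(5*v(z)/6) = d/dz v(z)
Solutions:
 Integral(1/asin(5*_y/6), (_y, v(z))) = C1 - 8*z


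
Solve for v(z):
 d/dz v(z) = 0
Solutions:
 v(z) = C1


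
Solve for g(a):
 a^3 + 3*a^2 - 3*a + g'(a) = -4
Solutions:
 g(a) = C1 - a^4/4 - a^3 + 3*a^2/2 - 4*a


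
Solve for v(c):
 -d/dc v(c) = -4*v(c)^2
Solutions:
 v(c) = -1/(C1 + 4*c)


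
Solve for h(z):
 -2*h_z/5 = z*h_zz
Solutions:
 h(z) = C1 + C2*z^(3/5)


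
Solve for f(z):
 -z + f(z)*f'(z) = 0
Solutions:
 f(z) = -sqrt(C1 + z^2)
 f(z) = sqrt(C1 + z^2)


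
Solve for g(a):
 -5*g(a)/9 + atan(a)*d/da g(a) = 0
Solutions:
 g(a) = C1*exp(5*Integral(1/atan(a), a)/9)


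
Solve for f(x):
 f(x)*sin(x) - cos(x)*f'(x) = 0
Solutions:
 f(x) = C1/cos(x)


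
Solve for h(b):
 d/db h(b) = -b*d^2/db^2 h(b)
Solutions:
 h(b) = C1 + C2*log(b)


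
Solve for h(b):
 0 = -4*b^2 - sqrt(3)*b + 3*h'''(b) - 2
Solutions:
 h(b) = C1 + C2*b + C3*b^2 + b^5/45 + sqrt(3)*b^4/72 + b^3/9


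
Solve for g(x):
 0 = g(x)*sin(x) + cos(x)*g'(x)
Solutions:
 g(x) = C1*cos(x)


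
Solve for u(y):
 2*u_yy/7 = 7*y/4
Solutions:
 u(y) = C1 + C2*y + 49*y^3/48


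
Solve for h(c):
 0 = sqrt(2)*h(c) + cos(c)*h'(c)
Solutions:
 h(c) = C1*(sin(c) - 1)^(sqrt(2)/2)/(sin(c) + 1)^(sqrt(2)/2)


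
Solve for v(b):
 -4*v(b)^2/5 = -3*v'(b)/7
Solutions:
 v(b) = -15/(C1 + 28*b)


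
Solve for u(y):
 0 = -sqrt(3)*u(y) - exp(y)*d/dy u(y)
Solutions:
 u(y) = C1*exp(sqrt(3)*exp(-y))


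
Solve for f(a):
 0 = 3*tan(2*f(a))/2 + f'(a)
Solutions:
 f(a) = -asin(C1*exp(-3*a))/2 + pi/2
 f(a) = asin(C1*exp(-3*a))/2


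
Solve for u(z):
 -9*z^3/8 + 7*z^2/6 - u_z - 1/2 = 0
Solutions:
 u(z) = C1 - 9*z^4/32 + 7*z^3/18 - z/2


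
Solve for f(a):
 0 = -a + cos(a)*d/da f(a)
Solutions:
 f(a) = C1 + Integral(a/cos(a), a)


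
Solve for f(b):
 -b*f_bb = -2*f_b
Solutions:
 f(b) = C1 + C2*b^3


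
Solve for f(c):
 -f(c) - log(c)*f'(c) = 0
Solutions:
 f(c) = C1*exp(-li(c))


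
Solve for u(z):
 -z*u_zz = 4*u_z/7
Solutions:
 u(z) = C1 + C2*z^(3/7)


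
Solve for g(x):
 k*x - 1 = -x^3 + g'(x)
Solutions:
 g(x) = C1 + k*x^2/2 + x^4/4 - x


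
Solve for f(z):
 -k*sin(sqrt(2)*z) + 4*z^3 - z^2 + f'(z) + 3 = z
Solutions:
 f(z) = C1 - sqrt(2)*k*cos(sqrt(2)*z)/2 - z^4 + z^3/3 + z^2/2 - 3*z


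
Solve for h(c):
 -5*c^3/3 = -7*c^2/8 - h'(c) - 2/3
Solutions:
 h(c) = C1 + 5*c^4/12 - 7*c^3/24 - 2*c/3


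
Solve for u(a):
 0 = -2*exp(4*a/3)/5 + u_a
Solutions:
 u(a) = C1 + 3*exp(4*a/3)/10


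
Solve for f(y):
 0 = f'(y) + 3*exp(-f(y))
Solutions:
 f(y) = log(C1 - 3*y)


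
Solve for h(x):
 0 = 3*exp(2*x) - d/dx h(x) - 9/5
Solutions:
 h(x) = C1 - 9*x/5 + 3*exp(2*x)/2


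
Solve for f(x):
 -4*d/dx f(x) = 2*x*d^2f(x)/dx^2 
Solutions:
 f(x) = C1 + C2/x


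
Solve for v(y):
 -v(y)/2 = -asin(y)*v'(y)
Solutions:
 v(y) = C1*exp(Integral(1/asin(y), y)/2)


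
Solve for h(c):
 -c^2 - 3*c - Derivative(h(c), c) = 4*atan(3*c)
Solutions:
 h(c) = C1 - c^3/3 - 3*c^2/2 - 4*c*atan(3*c) + 2*log(9*c^2 + 1)/3


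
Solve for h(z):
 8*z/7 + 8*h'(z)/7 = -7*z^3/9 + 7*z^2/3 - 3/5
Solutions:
 h(z) = C1 - 49*z^4/288 + 49*z^3/72 - z^2/2 - 21*z/40


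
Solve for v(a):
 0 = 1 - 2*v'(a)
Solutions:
 v(a) = C1 + a/2


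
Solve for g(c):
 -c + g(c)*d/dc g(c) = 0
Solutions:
 g(c) = -sqrt(C1 + c^2)
 g(c) = sqrt(C1 + c^2)


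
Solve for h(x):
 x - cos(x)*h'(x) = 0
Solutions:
 h(x) = C1 + Integral(x/cos(x), x)


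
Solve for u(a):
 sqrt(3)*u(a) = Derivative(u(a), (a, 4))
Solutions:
 u(a) = C1*exp(-3^(1/8)*a) + C2*exp(3^(1/8)*a) + C3*sin(3^(1/8)*a) + C4*cos(3^(1/8)*a)


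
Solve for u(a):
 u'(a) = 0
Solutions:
 u(a) = C1


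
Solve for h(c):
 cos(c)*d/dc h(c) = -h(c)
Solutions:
 h(c) = C1*sqrt(sin(c) - 1)/sqrt(sin(c) + 1)


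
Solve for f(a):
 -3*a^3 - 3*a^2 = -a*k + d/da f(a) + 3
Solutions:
 f(a) = C1 - 3*a^4/4 - a^3 + a^2*k/2 - 3*a


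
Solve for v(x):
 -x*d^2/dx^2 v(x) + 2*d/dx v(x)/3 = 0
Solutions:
 v(x) = C1 + C2*x^(5/3)


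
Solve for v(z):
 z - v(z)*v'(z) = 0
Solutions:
 v(z) = -sqrt(C1 + z^2)
 v(z) = sqrt(C1 + z^2)


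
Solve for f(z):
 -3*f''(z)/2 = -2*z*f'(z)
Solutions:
 f(z) = C1 + C2*erfi(sqrt(6)*z/3)


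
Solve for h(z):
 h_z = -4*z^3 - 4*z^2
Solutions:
 h(z) = C1 - z^4 - 4*z^3/3


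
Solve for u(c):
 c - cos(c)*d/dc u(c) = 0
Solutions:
 u(c) = C1 + Integral(c/cos(c), c)


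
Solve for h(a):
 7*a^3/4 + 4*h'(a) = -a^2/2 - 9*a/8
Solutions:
 h(a) = C1 - 7*a^4/64 - a^3/24 - 9*a^2/64


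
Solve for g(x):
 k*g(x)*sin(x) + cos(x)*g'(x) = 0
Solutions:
 g(x) = C1*exp(k*log(cos(x)))


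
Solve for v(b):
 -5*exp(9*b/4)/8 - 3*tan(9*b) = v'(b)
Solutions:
 v(b) = C1 - 5*exp(9*b/4)/18 + log(cos(9*b))/3


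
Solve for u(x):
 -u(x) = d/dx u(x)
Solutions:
 u(x) = C1*exp(-x)


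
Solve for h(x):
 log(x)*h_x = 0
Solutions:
 h(x) = C1


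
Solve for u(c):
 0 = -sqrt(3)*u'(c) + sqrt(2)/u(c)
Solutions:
 u(c) = -sqrt(C1 + 6*sqrt(6)*c)/3
 u(c) = sqrt(C1 + 6*sqrt(6)*c)/3


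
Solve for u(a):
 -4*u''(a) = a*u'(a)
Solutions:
 u(a) = C1 + C2*erf(sqrt(2)*a/4)


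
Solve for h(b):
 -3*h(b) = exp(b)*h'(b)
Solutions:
 h(b) = C1*exp(3*exp(-b))


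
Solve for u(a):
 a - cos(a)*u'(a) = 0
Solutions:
 u(a) = C1 + Integral(a/cos(a), a)


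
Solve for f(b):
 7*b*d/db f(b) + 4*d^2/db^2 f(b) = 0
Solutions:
 f(b) = C1 + C2*erf(sqrt(14)*b/4)


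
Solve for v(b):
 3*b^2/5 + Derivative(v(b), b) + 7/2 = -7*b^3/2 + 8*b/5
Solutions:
 v(b) = C1 - 7*b^4/8 - b^3/5 + 4*b^2/5 - 7*b/2


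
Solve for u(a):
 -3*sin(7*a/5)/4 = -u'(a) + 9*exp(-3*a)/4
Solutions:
 u(a) = C1 - 15*cos(7*a/5)/28 - 3*exp(-3*a)/4


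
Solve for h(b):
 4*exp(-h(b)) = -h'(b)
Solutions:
 h(b) = log(C1 - 4*b)


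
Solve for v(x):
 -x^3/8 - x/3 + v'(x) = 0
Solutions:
 v(x) = C1 + x^4/32 + x^2/6


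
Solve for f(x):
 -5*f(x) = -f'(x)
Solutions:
 f(x) = C1*exp(5*x)


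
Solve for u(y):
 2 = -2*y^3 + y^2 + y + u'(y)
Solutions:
 u(y) = C1 + y^4/2 - y^3/3 - y^2/2 + 2*y


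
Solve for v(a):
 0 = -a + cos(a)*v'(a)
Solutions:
 v(a) = C1 + Integral(a/cos(a), a)


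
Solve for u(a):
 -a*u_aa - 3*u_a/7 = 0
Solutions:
 u(a) = C1 + C2*a^(4/7)


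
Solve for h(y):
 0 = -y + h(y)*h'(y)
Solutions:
 h(y) = -sqrt(C1 + y^2)
 h(y) = sqrt(C1 + y^2)


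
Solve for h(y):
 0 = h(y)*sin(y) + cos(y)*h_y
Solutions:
 h(y) = C1*cos(y)


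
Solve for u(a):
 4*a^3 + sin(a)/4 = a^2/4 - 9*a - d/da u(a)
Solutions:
 u(a) = C1 - a^4 + a^3/12 - 9*a^2/2 + cos(a)/4


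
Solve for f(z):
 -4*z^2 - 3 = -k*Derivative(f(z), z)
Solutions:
 f(z) = C1 + 4*z^3/(3*k) + 3*z/k


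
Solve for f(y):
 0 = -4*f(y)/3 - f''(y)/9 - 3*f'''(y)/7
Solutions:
 f(y) = C1*exp(y*(-14 + 7*7^(2/3)/(486*sqrt(59098) + 118147)^(1/3) + 7^(1/3)*(486*sqrt(59098) + 118147)^(1/3))/162)*sin(sqrt(3)*7^(1/3)*y*(-(486*sqrt(59098) + 118147)^(1/3) + 7*7^(1/3)/(486*sqrt(59098) + 118147)^(1/3))/162) + C2*exp(y*(-14 + 7*7^(2/3)/(486*sqrt(59098) + 118147)^(1/3) + 7^(1/3)*(486*sqrt(59098) + 118147)^(1/3))/162)*cos(sqrt(3)*7^(1/3)*y*(-(486*sqrt(59098) + 118147)^(1/3) + 7*7^(1/3)/(486*sqrt(59098) + 118147)^(1/3))/162) + C3*exp(-y*(7*7^(2/3)/(486*sqrt(59098) + 118147)^(1/3) + 7 + 7^(1/3)*(486*sqrt(59098) + 118147)^(1/3))/81)


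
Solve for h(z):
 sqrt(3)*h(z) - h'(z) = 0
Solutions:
 h(z) = C1*exp(sqrt(3)*z)


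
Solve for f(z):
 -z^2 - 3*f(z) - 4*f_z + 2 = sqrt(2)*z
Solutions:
 f(z) = C1*exp(-3*z/4) - z^2/3 - sqrt(2)*z/3 + 8*z/9 - 14/27 + 4*sqrt(2)/9


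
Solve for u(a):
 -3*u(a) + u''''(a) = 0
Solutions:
 u(a) = C1*exp(-3^(1/4)*a) + C2*exp(3^(1/4)*a) + C3*sin(3^(1/4)*a) + C4*cos(3^(1/4)*a)


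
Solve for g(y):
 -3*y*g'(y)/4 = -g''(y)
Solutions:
 g(y) = C1 + C2*erfi(sqrt(6)*y/4)


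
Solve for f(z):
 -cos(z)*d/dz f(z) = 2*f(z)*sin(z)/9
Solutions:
 f(z) = C1*cos(z)^(2/9)


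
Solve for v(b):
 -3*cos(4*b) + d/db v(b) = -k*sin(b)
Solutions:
 v(b) = C1 + k*cos(b) + 3*sin(4*b)/4


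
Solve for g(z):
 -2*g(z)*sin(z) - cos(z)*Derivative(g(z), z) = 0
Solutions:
 g(z) = C1*cos(z)^2


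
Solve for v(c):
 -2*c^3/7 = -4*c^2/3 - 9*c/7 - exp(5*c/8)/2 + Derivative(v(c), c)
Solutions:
 v(c) = C1 - c^4/14 + 4*c^3/9 + 9*c^2/14 + 4*exp(5*c/8)/5


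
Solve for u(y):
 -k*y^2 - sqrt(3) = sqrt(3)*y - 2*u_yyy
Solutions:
 u(y) = C1 + C2*y + C3*y^2 + k*y^5/120 + sqrt(3)*y^4/48 + sqrt(3)*y^3/12


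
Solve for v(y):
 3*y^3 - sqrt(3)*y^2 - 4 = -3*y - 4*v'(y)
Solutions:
 v(y) = C1 - 3*y^4/16 + sqrt(3)*y^3/12 - 3*y^2/8 + y


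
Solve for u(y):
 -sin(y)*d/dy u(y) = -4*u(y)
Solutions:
 u(y) = C1*(cos(y)^2 - 2*cos(y) + 1)/(cos(y)^2 + 2*cos(y) + 1)


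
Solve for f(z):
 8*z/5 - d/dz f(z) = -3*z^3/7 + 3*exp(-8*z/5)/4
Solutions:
 f(z) = C1 + 3*z^4/28 + 4*z^2/5 + 15*exp(-8*z/5)/32


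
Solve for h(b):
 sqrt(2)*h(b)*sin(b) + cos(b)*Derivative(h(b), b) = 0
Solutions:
 h(b) = C1*cos(b)^(sqrt(2))


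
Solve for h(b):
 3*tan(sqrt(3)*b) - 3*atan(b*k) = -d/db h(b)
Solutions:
 h(b) = C1 + 3*Piecewise((b*atan(b*k) - log(b^2*k^2 + 1)/(2*k), Ne(k, 0)), (0, True)) + sqrt(3)*log(cos(sqrt(3)*b))


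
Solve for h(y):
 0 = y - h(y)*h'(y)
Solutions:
 h(y) = -sqrt(C1 + y^2)
 h(y) = sqrt(C1 + y^2)


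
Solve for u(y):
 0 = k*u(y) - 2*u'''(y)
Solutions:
 u(y) = C1*exp(2^(2/3)*k^(1/3)*y/2) + C2*exp(2^(2/3)*k^(1/3)*y*(-1 + sqrt(3)*I)/4) + C3*exp(-2^(2/3)*k^(1/3)*y*(1 + sqrt(3)*I)/4)


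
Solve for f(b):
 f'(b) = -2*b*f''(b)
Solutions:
 f(b) = C1 + C2*sqrt(b)


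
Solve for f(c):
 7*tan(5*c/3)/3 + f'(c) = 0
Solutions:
 f(c) = C1 + 7*log(cos(5*c/3))/5


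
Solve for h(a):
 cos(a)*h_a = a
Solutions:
 h(a) = C1 + Integral(a/cos(a), a)


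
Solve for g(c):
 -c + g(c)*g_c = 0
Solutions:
 g(c) = -sqrt(C1 + c^2)
 g(c) = sqrt(C1 + c^2)


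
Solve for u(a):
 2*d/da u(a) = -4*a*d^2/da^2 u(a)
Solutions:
 u(a) = C1 + C2*sqrt(a)


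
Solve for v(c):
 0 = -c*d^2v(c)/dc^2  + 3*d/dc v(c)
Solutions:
 v(c) = C1 + C2*c^4


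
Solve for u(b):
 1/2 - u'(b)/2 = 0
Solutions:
 u(b) = C1 + b


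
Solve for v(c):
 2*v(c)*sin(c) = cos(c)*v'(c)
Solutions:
 v(c) = C1/cos(c)^2


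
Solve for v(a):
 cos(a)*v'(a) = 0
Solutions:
 v(a) = C1


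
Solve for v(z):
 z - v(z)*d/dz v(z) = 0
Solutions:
 v(z) = -sqrt(C1 + z^2)
 v(z) = sqrt(C1 + z^2)


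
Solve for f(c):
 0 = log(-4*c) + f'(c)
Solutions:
 f(c) = C1 - c*log(-c) + c*(1 - 2*log(2))


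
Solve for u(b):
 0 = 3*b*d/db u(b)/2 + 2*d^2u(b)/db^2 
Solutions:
 u(b) = C1 + C2*erf(sqrt(6)*b/4)


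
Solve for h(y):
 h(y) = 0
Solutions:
 h(y) = 0


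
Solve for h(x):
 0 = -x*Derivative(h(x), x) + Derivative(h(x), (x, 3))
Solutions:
 h(x) = C1 + Integral(C2*airyai(x) + C3*airybi(x), x)


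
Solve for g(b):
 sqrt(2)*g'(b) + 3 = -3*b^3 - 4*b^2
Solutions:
 g(b) = C1 - 3*sqrt(2)*b^4/8 - 2*sqrt(2)*b^3/3 - 3*sqrt(2)*b/2


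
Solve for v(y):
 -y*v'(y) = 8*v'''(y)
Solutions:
 v(y) = C1 + Integral(C2*airyai(-y/2) + C3*airybi(-y/2), y)


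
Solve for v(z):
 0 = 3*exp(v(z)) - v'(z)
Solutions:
 v(z) = log(-1/(C1 + 3*z))


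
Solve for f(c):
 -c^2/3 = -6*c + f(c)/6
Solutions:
 f(c) = 2*c*(18 - c)


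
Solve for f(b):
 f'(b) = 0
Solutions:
 f(b) = C1


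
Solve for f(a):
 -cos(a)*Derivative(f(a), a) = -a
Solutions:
 f(a) = C1 + Integral(a/cos(a), a)


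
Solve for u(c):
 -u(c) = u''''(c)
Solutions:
 u(c) = (C1*sin(sqrt(2)*c/2) + C2*cos(sqrt(2)*c/2))*exp(-sqrt(2)*c/2) + (C3*sin(sqrt(2)*c/2) + C4*cos(sqrt(2)*c/2))*exp(sqrt(2)*c/2)


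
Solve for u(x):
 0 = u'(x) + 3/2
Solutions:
 u(x) = C1 - 3*x/2


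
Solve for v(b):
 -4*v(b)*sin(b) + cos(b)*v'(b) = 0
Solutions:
 v(b) = C1/cos(b)^4


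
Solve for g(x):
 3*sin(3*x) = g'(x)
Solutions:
 g(x) = C1 - cos(3*x)


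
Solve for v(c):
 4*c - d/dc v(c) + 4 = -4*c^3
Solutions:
 v(c) = C1 + c^4 + 2*c^2 + 4*c


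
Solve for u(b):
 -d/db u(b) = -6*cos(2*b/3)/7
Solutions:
 u(b) = C1 + 9*sin(2*b/3)/7


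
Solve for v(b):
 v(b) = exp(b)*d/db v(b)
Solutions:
 v(b) = C1*exp(-exp(-b))


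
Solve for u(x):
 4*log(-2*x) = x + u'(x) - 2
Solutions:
 u(x) = C1 - x^2/2 + 4*x*log(-x) + 2*x*(-1 + 2*log(2))


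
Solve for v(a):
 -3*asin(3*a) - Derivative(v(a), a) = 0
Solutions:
 v(a) = C1 - 3*a*asin(3*a) - sqrt(1 - 9*a^2)


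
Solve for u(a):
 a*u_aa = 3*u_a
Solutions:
 u(a) = C1 + C2*a^4


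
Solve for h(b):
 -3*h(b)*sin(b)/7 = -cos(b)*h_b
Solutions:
 h(b) = C1/cos(b)^(3/7)


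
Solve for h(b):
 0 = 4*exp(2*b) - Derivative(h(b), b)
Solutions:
 h(b) = C1 + 2*exp(2*b)


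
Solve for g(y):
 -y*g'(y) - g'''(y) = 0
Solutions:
 g(y) = C1 + Integral(C2*airyai(-y) + C3*airybi(-y), y)


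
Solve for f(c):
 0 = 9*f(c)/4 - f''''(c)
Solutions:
 f(c) = C1*exp(-sqrt(6)*c/2) + C2*exp(sqrt(6)*c/2) + C3*sin(sqrt(6)*c/2) + C4*cos(sqrt(6)*c/2)


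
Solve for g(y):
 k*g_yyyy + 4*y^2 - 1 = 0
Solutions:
 g(y) = C1 + C2*y + C3*y^2 + C4*y^3 - y^6/(90*k) + y^4/(24*k)


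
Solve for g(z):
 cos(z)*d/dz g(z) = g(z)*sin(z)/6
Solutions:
 g(z) = C1/cos(z)^(1/6)


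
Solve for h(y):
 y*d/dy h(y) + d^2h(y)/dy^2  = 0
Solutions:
 h(y) = C1 + C2*erf(sqrt(2)*y/2)


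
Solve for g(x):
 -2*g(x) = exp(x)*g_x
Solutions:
 g(x) = C1*exp(2*exp(-x))


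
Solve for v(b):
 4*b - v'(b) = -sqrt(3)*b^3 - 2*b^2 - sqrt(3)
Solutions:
 v(b) = C1 + sqrt(3)*b^4/4 + 2*b^3/3 + 2*b^2 + sqrt(3)*b


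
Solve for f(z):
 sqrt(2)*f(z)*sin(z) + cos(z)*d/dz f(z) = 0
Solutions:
 f(z) = C1*cos(z)^(sqrt(2))


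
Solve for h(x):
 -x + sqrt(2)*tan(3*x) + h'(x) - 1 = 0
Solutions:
 h(x) = C1 + x^2/2 + x + sqrt(2)*log(cos(3*x))/3
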